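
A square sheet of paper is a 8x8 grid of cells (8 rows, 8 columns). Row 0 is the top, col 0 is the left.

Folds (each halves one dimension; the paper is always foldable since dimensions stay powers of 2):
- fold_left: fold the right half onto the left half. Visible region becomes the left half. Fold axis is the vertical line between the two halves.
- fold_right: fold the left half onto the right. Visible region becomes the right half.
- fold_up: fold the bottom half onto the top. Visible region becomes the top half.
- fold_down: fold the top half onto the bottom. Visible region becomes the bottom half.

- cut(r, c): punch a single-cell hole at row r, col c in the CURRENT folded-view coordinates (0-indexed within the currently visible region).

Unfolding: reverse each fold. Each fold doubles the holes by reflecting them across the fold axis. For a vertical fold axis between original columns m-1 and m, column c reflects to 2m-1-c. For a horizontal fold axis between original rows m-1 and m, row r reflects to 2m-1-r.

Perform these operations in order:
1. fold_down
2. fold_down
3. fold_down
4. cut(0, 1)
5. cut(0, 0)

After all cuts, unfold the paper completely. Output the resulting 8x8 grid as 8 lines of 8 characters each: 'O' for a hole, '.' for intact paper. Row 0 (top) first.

Answer: OO......
OO......
OO......
OO......
OO......
OO......
OO......
OO......

Derivation:
Op 1 fold_down: fold axis h@4; visible region now rows[4,8) x cols[0,8) = 4x8
Op 2 fold_down: fold axis h@6; visible region now rows[6,8) x cols[0,8) = 2x8
Op 3 fold_down: fold axis h@7; visible region now rows[7,8) x cols[0,8) = 1x8
Op 4 cut(0, 1): punch at orig (7,1); cuts so far [(7, 1)]; region rows[7,8) x cols[0,8) = 1x8
Op 5 cut(0, 0): punch at orig (7,0); cuts so far [(7, 0), (7, 1)]; region rows[7,8) x cols[0,8) = 1x8
Unfold 1 (reflect across h@7): 4 holes -> [(6, 0), (6, 1), (7, 0), (7, 1)]
Unfold 2 (reflect across h@6): 8 holes -> [(4, 0), (4, 1), (5, 0), (5, 1), (6, 0), (6, 1), (7, 0), (7, 1)]
Unfold 3 (reflect across h@4): 16 holes -> [(0, 0), (0, 1), (1, 0), (1, 1), (2, 0), (2, 1), (3, 0), (3, 1), (4, 0), (4, 1), (5, 0), (5, 1), (6, 0), (6, 1), (7, 0), (7, 1)]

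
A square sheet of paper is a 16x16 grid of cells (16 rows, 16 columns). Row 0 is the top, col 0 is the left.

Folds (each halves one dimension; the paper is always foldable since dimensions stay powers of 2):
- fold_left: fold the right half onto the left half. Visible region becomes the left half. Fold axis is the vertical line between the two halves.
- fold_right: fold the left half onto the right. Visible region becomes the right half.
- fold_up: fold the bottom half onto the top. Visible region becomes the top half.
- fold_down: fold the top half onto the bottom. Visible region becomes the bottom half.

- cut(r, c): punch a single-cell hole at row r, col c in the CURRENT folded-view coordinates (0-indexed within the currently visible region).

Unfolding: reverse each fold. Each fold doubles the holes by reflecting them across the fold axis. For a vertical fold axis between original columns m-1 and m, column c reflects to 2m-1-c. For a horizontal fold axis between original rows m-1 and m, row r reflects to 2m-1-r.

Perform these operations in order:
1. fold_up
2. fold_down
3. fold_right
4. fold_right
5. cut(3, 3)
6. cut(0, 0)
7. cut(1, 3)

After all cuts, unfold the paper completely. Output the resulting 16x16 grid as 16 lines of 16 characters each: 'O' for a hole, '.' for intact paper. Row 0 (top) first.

Answer: O......OO......O
................
O......OO......O
...OO......OO...
...OO......OO...
O......OO......O
................
O......OO......O
O......OO......O
................
O......OO......O
...OO......OO...
...OO......OO...
O......OO......O
................
O......OO......O

Derivation:
Op 1 fold_up: fold axis h@8; visible region now rows[0,8) x cols[0,16) = 8x16
Op 2 fold_down: fold axis h@4; visible region now rows[4,8) x cols[0,16) = 4x16
Op 3 fold_right: fold axis v@8; visible region now rows[4,8) x cols[8,16) = 4x8
Op 4 fold_right: fold axis v@12; visible region now rows[4,8) x cols[12,16) = 4x4
Op 5 cut(3, 3): punch at orig (7,15); cuts so far [(7, 15)]; region rows[4,8) x cols[12,16) = 4x4
Op 6 cut(0, 0): punch at orig (4,12); cuts so far [(4, 12), (7, 15)]; region rows[4,8) x cols[12,16) = 4x4
Op 7 cut(1, 3): punch at orig (5,15); cuts so far [(4, 12), (5, 15), (7, 15)]; region rows[4,8) x cols[12,16) = 4x4
Unfold 1 (reflect across v@12): 6 holes -> [(4, 11), (4, 12), (5, 8), (5, 15), (7, 8), (7, 15)]
Unfold 2 (reflect across v@8): 12 holes -> [(4, 3), (4, 4), (4, 11), (4, 12), (5, 0), (5, 7), (5, 8), (5, 15), (7, 0), (7, 7), (7, 8), (7, 15)]
Unfold 3 (reflect across h@4): 24 holes -> [(0, 0), (0, 7), (0, 8), (0, 15), (2, 0), (2, 7), (2, 8), (2, 15), (3, 3), (3, 4), (3, 11), (3, 12), (4, 3), (4, 4), (4, 11), (4, 12), (5, 0), (5, 7), (5, 8), (5, 15), (7, 0), (7, 7), (7, 8), (7, 15)]
Unfold 4 (reflect across h@8): 48 holes -> [(0, 0), (0, 7), (0, 8), (0, 15), (2, 0), (2, 7), (2, 8), (2, 15), (3, 3), (3, 4), (3, 11), (3, 12), (4, 3), (4, 4), (4, 11), (4, 12), (5, 0), (5, 7), (5, 8), (5, 15), (7, 0), (7, 7), (7, 8), (7, 15), (8, 0), (8, 7), (8, 8), (8, 15), (10, 0), (10, 7), (10, 8), (10, 15), (11, 3), (11, 4), (11, 11), (11, 12), (12, 3), (12, 4), (12, 11), (12, 12), (13, 0), (13, 7), (13, 8), (13, 15), (15, 0), (15, 7), (15, 8), (15, 15)]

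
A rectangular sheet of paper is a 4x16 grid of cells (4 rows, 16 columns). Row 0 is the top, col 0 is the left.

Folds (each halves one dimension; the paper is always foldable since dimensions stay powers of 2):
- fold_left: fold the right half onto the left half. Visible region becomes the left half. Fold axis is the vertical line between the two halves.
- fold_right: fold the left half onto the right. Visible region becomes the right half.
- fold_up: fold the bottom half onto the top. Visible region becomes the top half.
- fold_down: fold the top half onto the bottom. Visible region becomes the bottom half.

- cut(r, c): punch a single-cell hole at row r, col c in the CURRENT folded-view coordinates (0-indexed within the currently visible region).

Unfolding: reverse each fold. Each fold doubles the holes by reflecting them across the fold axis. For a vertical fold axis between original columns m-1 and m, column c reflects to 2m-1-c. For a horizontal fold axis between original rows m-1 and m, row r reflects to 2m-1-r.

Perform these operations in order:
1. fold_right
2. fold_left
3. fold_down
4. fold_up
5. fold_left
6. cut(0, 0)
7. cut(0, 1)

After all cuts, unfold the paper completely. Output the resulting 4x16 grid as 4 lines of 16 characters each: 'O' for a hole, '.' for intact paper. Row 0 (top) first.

Answer: OOOOOOOOOOOOOOOO
OOOOOOOOOOOOOOOO
OOOOOOOOOOOOOOOO
OOOOOOOOOOOOOOOO

Derivation:
Op 1 fold_right: fold axis v@8; visible region now rows[0,4) x cols[8,16) = 4x8
Op 2 fold_left: fold axis v@12; visible region now rows[0,4) x cols[8,12) = 4x4
Op 3 fold_down: fold axis h@2; visible region now rows[2,4) x cols[8,12) = 2x4
Op 4 fold_up: fold axis h@3; visible region now rows[2,3) x cols[8,12) = 1x4
Op 5 fold_left: fold axis v@10; visible region now rows[2,3) x cols[8,10) = 1x2
Op 6 cut(0, 0): punch at orig (2,8); cuts so far [(2, 8)]; region rows[2,3) x cols[8,10) = 1x2
Op 7 cut(0, 1): punch at orig (2,9); cuts so far [(2, 8), (2, 9)]; region rows[2,3) x cols[8,10) = 1x2
Unfold 1 (reflect across v@10): 4 holes -> [(2, 8), (2, 9), (2, 10), (2, 11)]
Unfold 2 (reflect across h@3): 8 holes -> [(2, 8), (2, 9), (2, 10), (2, 11), (3, 8), (3, 9), (3, 10), (3, 11)]
Unfold 3 (reflect across h@2): 16 holes -> [(0, 8), (0, 9), (0, 10), (0, 11), (1, 8), (1, 9), (1, 10), (1, 11), (2, 8), (2, 9), (2, 10), (2, 11), (3, 8), (3, 9), (3, 10), (3, 11)]
Unfold 4 (reflect across v@12): 32 holes -> [(0, 8), (0, 9), (0, 10), (0, 11), (0, 12), (0, 13), (0, 14), (0, 15), (1, 8), (1, 9), (1, 10), (1, 11), (1, 12), (1, 13), (1, 14), (1, 15), (2, 8), (2, 9), (2, 10), (2, 11), (2, 12), (2, 13), (2, 14), (2, 15), (3, 8), (3, 9), (3, 10), (3, 11), (3, 12), (3, 13), (3, 14), (3, 15)]
Unfold 5 (reflect across v@8): 64 holes -> [(0, 0), (0, 1), (0, 2), (0, 3), (0, 4), (0, 5), (0, 6), (0, 7), (0, 8), (0, 9), (0, 10), (0, 11), (0, 12), (0, 13), (0, 14), (0, 15), (1, 0), (1, 1), (1, 2), (1, 3), (1, 4), (1, 5), (1, 6), (1, 7), (1, 8), (1, 9), (1, 10), (1, 11), (1, 12), (1, 13), (1, 14), (1, 15), (2, 0), (2, 1), (2, 2), (2, 3), (2, 4), (2, 5), (2, 6), (2, 7), (2, 8), (2, 9), (2, 10), (2, 11), (2, 12), (2, 13), (2, 14), (2, 15), (3, 0), (3, 1), (3, 2), (3, 3), (3, 4), (3, 5), (3, 6), (3, 7), (3, 8), (3, 9), (3, 10), (3, 11), (3, 12), (3, 13), (3, 14), (3, 15)]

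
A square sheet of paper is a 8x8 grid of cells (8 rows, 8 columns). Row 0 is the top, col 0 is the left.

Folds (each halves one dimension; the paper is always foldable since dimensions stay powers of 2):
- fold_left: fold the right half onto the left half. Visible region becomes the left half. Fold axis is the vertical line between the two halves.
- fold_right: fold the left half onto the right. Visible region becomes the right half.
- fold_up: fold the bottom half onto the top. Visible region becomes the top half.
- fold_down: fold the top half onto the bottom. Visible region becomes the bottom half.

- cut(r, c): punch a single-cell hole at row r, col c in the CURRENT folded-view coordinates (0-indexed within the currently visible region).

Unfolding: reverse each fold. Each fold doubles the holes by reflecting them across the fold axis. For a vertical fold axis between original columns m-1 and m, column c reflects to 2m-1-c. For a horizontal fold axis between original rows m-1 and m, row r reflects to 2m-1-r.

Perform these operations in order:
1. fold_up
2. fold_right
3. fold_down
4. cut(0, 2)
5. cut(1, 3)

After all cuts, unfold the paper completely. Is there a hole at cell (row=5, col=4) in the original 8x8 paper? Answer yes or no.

Op 1 fold_up: fold axis h@4; visible region now rows[0,4) x cols[0,8) = 4x8
Op 2 fold_right: fold axis v@4; visible region now rows[0,4) x cols[4,8) = 4x4
Op 3 fold_down: fold axis h@2; visible region now rows[2,4) x cols[4,8) = 2x4
Op 4 cut(0, 2): punch at orig (2,6); cuts so far [(2, 6)]; region rows[2,4) x cols[4,8) = 2x4
Op 5 cut(1, 3): punch at orig (3,7); cuts so far [(2, 6), (3, 7)]; region rows[2,4) x cols[4,8) = 2x4
Unfold 1 (reflect across h@2): 4 holes -> [(0, 7), (1, 6), (2, 6), (3, 7)]
Unfold 2 (reflect across v@4): 8 holes -> [(0, 0), (0, 7), (1, 1), (1, 6), (2, 1), (2, 6), (3, 0), (3, 7)]
Unfold 3 (reflect across h@4): 16 holes -> [(0, 0), (0, 7), (1, 1), (1, 6), (2, 1), (2, 6), (3, 0), (3, 7), (4, 0), (4, 7), (5, 1), (5, 6), (6, 1), (6, 6), (7, 0), (7, 7)]
Holes: [(0, 0), (0, 7), (1, 1), (1, 6), (2, 1), (2, 6), (3, 0), (3, 7), (4, 0), (4, 7), (5, 1), (5, 6), (6, 1), (6, 6), (7, 0), (7, 7)]

Answer: no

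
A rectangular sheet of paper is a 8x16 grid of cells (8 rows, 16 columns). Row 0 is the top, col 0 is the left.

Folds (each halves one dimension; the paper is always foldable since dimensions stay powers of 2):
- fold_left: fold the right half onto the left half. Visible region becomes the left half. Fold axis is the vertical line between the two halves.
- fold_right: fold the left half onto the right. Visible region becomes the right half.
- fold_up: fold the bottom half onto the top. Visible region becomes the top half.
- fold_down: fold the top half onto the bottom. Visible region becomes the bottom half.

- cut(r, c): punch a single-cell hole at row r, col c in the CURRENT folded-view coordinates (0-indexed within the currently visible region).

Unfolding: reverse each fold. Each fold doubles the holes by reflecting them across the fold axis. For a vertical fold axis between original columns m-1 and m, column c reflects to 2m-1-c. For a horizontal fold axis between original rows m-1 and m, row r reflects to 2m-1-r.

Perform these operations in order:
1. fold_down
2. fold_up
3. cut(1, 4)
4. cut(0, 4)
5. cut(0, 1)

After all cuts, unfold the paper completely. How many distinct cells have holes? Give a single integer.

Op 1 fold_down: fold axis h@4; visible region now rows[4,8) x cols[0,16) = 4x16
Op 2 fold_up: fold axis h@6; visible region now rows[4,6) x cols[0,16) = 2x16
Op 3 cut(1, 4): punch at orig (5,4); cuts so far [(5, 4)]; region rows[4,6) x cols[0,16) = 2x16
Op 4 cut(0, 4): punch at orig (4,4); cuts so far [(4, 4), (5, 4)]; region rows[4,6) x cols[0,16) = 2x16
Op 5 cut(0, 1): punch at orig (4,1); cuts so far [(4, 1), (4, 4), (5, 4)]; region rows[4,6) x cols[0,16) = 2x16
Unfold 1 (reflect across h@6): 6 holes -> [(4, 1), (4, 4), (5, 4), (6, 4), (7, 1), (7, 4)]
Unfold 2 (reflect across h@4): 12 holes -> [(0, 1), (0, 4), (1, 4), (2, 4), (3, 1), (3, 4), (4, 1), (4, 4), (5, 4), (6, 4), (7, 1), (7, 4)]

Answer: 12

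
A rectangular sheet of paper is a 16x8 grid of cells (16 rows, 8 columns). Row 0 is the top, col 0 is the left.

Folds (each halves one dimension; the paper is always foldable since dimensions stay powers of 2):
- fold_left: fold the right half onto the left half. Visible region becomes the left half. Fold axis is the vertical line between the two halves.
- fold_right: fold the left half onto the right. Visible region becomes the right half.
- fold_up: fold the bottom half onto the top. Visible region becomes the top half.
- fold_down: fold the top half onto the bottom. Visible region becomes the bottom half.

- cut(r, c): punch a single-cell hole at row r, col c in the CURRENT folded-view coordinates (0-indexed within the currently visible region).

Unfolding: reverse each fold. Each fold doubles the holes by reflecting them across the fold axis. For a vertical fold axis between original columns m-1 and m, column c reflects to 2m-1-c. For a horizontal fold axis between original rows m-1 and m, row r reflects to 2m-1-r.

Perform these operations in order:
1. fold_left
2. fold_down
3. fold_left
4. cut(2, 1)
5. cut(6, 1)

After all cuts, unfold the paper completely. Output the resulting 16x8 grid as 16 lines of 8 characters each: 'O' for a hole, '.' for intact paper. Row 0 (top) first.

Answer: ........
.OO..OO.
........
........
........
.OO..OO.
........
........
........
........
.OO..OO.
........
........
........
.OO..OO.
........

Derivation:
Op 1 fold_left: fold axis v@4; visible region now rows[0,16) x cols[0,4) = 16x4
Op 2 fold_down: fold axis h@8; visible region now rows[8,16) x cols[0,4) = 8x4
Op 3 fold_left: fold axis v@2; visible region now rows[8,16) x cols[0,2) = 8x2
Op 4 cut(2, 1): punch at orig (10,1); cuts so far [(10, 1)]; region rows[8,16) x cols[0,2) = 8x2
Op 5 cut(6, 1): punch at orig (14,1); cuts so far [(10, 1), (14, 1)]; region rows[8,16) x cols[0,2) = 8x2
Unfold 1 (reflect across v@2): 4 holes -> [(10, 1), (10, 2), (14, 1), (14, 2)]
Unfold 2 (reflect across h@8): 8 holes -> [(1, 1), (1, 2), (5, 1), (5, 2), (10, 1), (10, 2), (14, 1), (14, 2)]
Unfold 3 (reflect across v@4): 16 holes -> [(1, 1), (1, 2), (1, 5), (1, 6), (5, 1), (5, 2), (5, 5), (5, 6), (10, 1), (10, 2), (10, 5), (10, 6), (14, 1), (14, 2), (14, 5), (14, 6)]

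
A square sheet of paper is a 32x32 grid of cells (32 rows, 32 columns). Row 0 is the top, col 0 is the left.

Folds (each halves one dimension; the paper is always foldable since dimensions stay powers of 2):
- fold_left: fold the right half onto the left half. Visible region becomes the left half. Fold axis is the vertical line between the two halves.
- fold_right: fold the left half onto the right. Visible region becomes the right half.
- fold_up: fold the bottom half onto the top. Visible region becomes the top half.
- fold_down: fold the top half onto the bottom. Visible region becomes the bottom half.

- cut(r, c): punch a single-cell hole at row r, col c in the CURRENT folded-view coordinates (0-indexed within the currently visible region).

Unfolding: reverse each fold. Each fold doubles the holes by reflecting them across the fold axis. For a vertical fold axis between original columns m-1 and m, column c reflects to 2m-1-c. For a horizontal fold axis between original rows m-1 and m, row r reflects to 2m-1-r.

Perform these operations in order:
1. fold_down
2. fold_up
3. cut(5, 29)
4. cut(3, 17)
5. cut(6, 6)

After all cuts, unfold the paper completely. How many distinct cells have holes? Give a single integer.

Answer: 12

Derivation:
Op 1 fold_down: fold axis h@16; visible region now rows[16,32) x cols[0,32) = 16x32
Op 2 fold_up: fold axis h@24; visible region now rows[16,24) x cols[0,32) = 8x32
Op 3 cut(5, 29): punch at orig (21,29); cuts so far [(21, 29)]; region rows[16,24) x cols[0,32) = 8x32
Op 4 cut(3, 17): punch at orig (19,17); cuts so far [(19, 17), (21, 29)]; region rows[16,24) x cols[0,32) = 8x32
Op 5 cut(6, 6): punch at orig (22,6); cuts so far [(19, 17), (21, 29), (22, 6)]; region rows[16,24) x cols[0,32) = 8x32
Unfold 1 (reflect across h@24): 6 holes -> [(19, 17), (21, 29), (22, 6), (25, 6), (26, 29), (28, 17)]
Unfold 2 (reflect across h@16): 12 holes -> [(3, 17), (5, 29), (6, 6), (9, 6), (10, 29), (12, 17), (19, 17), (21, 29), (22, 6), (25, 6), (26, 29), (28, 17)]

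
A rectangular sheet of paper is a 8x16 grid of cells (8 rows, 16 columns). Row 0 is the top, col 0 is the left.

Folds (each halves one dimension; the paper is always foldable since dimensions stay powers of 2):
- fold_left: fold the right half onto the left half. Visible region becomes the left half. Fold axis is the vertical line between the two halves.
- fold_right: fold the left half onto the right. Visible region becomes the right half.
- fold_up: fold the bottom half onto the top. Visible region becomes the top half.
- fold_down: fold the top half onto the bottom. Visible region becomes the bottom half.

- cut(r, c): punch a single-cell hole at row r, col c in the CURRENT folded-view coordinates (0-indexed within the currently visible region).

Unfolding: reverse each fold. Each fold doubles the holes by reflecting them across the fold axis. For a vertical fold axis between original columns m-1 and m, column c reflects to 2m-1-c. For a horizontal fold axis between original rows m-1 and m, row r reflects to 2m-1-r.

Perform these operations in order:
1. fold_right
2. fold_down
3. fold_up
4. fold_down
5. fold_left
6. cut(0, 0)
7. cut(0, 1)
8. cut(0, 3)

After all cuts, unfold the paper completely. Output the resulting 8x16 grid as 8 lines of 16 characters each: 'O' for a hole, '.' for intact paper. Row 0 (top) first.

Answer: OO.OO.OOOO.OO.OO
OO.OO.OOOO.OO.OO
OO.OO.OOOO.OO.OO
OO.OO.OOOO.OO.OO
OO.OO.OOOO.OO.OO
OO.OO.OOOO.OO.OO
OO.OO.OOOO.OO.OO
OO.OO.OOOO.OO.OO

Derivation:
Op 1 fold_right: fold axis v@8; visible region now rows[0,8) x cols[8,16) = 8x8
Op 2 fold_down: fold axis h@4; visible region now rows[4,8) x cols[8,16) = 4x8
Op 3 fold_up: fold axis h@6; visible region now rows[4,6) x cols[8,16) = 2x8
Op 4 fold_down: fold axis h@5; visible region now rows[5,6) x cols[8,16) = 1x8
Op 5 fold_left: fold axis v@12; visible region now rows[5,6) x cols[8,12) = 1x4
Op 6 cut(0, 0): punch at orig (5,8); cuts so far [(5, 8)]; region rows[5,6) x cols[8,12) = 1x4
Op 7 cut(0, 1): punch at orig (5,9); cuts so far [(5, 8), (5, 9)]; region rows[5,6) x cols[8,12) = 1x4
Op 8 cut(0, 3): punch at orig (5,11); cuts so far [(5, 8), (5, 9), (5, 11)]; region rows[5,6) x cols[8,12) = 1x4
Unfold 1 (reflect across v@12): 6 holes -> [(5, 8), (5, 9), (5, 11), (5, 12), (5, 14), (5, 15)]
Unfold 2 (reflect across h@5): 12 holes -> [(4, 8), (4, 9), (4, 11), (4, 12), (4, 14), (4, 15), (5, 8), (5, 9), (5, 11), (5, 12), (5, 14), (5, 15)]
Unfold 3 (reflect across h@6): 24 holes -> [(4, 8), (4, 9), (4, 11), (4, 12), (4, 14), (4, 15), (5, 8), (5, 9), (5, 11), (5, 12), (5, 14), (5, 15), (6, 8), (6, 9), (6, 11), (6, 12), (6, 14), (6, 15), (7, 8), (7, 9), (7, 11), (7, 12), (7, 14), (7, 15)]
Unfold 4 (reflect across h@4): 48 holes -> [(0, 8), (0, 9), (0, 11), (0, 12), (0, 14), (0, 15), (1, 8), (1, 9), (1, 11), (1, 12), (1, 14), (1, 15), (2, 8), (2, 9), (2, 11), (2, 12), (2, 14), (2, 15), (3, 8), (3, 9), (3, 11), (3, 12), (3, 14), (3, 15), (4, 8), (4, 9), (4, 11), (4, 12), (4, 14), (4, 15), (5, 8), (5, 9), (5, 11), (5, 12), (5, 14), (5, 15), (6, 8), (6, 9), (6, 11), (6, 12), (6, 14), (6, 15), (7, 8), (7, 9), (7, 11), (7, 12), (7, 14), (7, 15)]
Unfold 5 (reflect across v@8): 96 holes -> [(0, 0), (0, 1), (0, 3), (0, 4), (0, 6), (0, 7), (0, 8), (0, 9), (0, 11), (0, 12), (0, 14), (0, 15), (1, 0), (1, 1), (1, 3), (1, 4), (1, 6), (1, 7), (1, 8), (1, 9), (1, 11), (1, 12), (1, 14), (1, 15), (2, 0), (2, 1), (2, 3), (2, 4), (2, 6), (2, 7), (2, 8), (2, 9), (2, 11), (2, 12), (2, 14), (2, 15), (3, 0), (3, 1), (3, 3), (3, 4), (3, 6), (3, 7), (3, 8), (3, 9), (3, 11), (3, 12), (3, 14), (3, 15), (4, 0), (4, 1), (4, 3), (4, 4), (4, 6), (4, 7), (4, 8), (4, 9), (4, 11), (4, 12), (4, 14), (4, 15), (5, 0), (5, 1), (5, 3), (5, 4), (5, 6), (5, 7), (5, 8), (5, 9), (5, 11), (5, 12), (5, 14), (5, 15), (6, 0), (6, 1), (6, 3), (6, 4), (6, 6), (6, 7), (6, 8), (6, 9), (6, 11), (6, 12), (6, 14), (6, 15), (7, 0), (7, 1), (7, 3), (7, 4), (7, 6), (7, 7), (7, 8), (7, 9), (7, 11), (7, 12), (7, 14), (7, 15)]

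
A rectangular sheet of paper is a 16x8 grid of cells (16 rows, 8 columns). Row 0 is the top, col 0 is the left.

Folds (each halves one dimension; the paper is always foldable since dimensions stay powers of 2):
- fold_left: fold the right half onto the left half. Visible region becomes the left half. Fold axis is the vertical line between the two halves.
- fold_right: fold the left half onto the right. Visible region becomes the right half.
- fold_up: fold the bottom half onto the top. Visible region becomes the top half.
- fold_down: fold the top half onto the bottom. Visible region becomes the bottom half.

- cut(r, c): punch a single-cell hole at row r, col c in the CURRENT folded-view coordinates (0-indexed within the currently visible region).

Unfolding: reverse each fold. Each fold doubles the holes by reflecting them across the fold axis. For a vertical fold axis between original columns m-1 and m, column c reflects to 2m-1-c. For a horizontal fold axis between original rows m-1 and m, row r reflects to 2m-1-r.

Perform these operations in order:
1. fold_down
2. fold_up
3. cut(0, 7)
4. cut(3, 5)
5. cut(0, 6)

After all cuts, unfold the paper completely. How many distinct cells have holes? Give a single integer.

Answer: 12

Derivation:
Op 1 fold_down: fold axis h@8; visible region now rows[8,16) x cols[0,8) = 8x8
Op 2 fold_up: fold axis h@12; visible region now rows[8,12) x cols[0,8) = 4x8
Op 3 cut(0, 7): punch at orig (8,7); cuts so far [(8, 7)]; region rows[8,12) x cols[0,8) = 4x8
Op 4 cut(3, 5): punch at orig (11,5); cuts so far [(8, 7), (11, 5)]; region rows[8,12) x cols[0,8) = 4x8
Op 5 cut(0, 6): punch at orig (8,6); cuts so far [(8, 6), (8, 7), (11, 5)]; region rows[8,12) x cols[0,8) = 4x8
Unfold 1 (reflect across h@12): 6 holes -> [(8, 6), (8, 7), (11, 5), (12, 5), (15, 6), (15, 7)]
Unfold 2 (reflect across h@8): 12 holes -> [(0, 6), (0, 7), (3, 5), (4, 5), (7, 6), (7, 7), (8, 6), (8, 7), (11, 5), (12, 5), (15, 6), (15, 7)]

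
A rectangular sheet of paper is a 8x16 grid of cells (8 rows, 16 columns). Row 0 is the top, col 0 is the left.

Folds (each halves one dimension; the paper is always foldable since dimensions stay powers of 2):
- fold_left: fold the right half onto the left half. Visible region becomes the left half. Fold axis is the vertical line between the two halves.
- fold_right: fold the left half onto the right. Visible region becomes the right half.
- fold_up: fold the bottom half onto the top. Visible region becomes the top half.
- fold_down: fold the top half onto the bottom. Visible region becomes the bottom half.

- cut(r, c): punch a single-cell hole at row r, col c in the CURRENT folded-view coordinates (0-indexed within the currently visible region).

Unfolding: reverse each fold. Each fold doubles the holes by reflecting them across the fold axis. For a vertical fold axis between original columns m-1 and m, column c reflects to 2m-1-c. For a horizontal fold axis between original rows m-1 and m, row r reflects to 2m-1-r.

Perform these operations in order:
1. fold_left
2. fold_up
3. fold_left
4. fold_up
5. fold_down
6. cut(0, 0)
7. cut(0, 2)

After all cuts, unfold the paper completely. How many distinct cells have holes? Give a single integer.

Answer: 64

Derivation:
Op 1 fold_left: fold axis v@8; visible region now rows[0,8) x cols[0,8) = 8x8
Op 2 fold_up: fold axis h@4; visible region now rows[0,4) x cols[0,8) = 4x8
Op 3 fold_left: fold axis v@4; visible region now rows[0,4) x cols[0,4) = 4x4
Op 4 fold_up: fold axis h@2; visible region now rows[0,2) x cols[0,4) = 2x4
Op 5 fold_down: fold axis h@1; visible region now rows[1,2) x cols[0,4) = 1x4
Op 6 cut(0, 0): punch at orig (1,0); cuts so far [(1, 0)]; region rows[1,2) x cols[0,4) = 1x4
Op 7 cut(0, 2): punch at orig (1,2); cuts so far [(1, 0), (1, 2)]; region rows[1,2) x cols[0,4) = 1x4
Unfold 1 (reflect across h@1): 4 holes -> [(0, 0), (0, 2), (1, 0), (1, 2)]
Unfold 2 (reflect across h@2): 8 holes -> [(0, 0), (0, 2), (1, 0), (1, 2), (2, 0), (2, 2), (3, 0), (3, 2)]
Unfold 3 (reflect across v@4): 16 holes -> [(0, 0), (0, 2), (0, 5), (0, 7), (1, 0), (1, 2), (1, 5), (1, 7), (2, 0), (2, 2), (2, 5), (2, 7), (3, 0), (3, 2), (3, 5), (3, 7)]
Unfold 4 (reflect across h@4): 32 holes -> [(0, 0), (0, 2), (0, 5), (0, 7), (1, 0), (1, 2), (1, 5), (1, 7), (2, 0), (2, 2), (2, 5), (2, 7), (3, 0), (3, 2), (3, 5), (3, 7), (4, 0), (4, 2), (4, 5), (4, 7), (5, 0), (5, 2), (5, 5), (5, 7), (6, 0), (6, 2), (6, 5), (6, 7), (7, 0), (7, 2), (7, 5), (7, 7)]
Unfold 5 (reflect across v@8): 64 holes -> [(0, 0), (0, 2), (0, 5), (0, 7), (0, 8), (0, 10), (0, 13), (0, 15), (1, 0), (1, 2), (1, 5), (1, 7), (1, 8), (1, 10), (1, 13), (1, 15), (2, 0), (2, 2), (2, 5), (2, 7), (2, 8), (2, 10), (2, 13), (2, 15), (3, 0), (3, 2), (3, 5), (3, 7), (3, 8), (3, 10), (3, 13), (3, 15), (4, 0), (4, 2), (4, 5), (4, 7), (4, 8), (4, 10), (4, 13), (4, 15), (5, 0), (5, 2), (5, 5), (5, 7), (5, 8), (5, 10), (5, 13), (5, 15), (6, 0), (6, 2), (6, 5), (6, 7), (6, 8), (6, 10), (6, 13), (6, 15), (7, 0), (7, 2), (7, 5), (7, 7), (7, 8), (7, 10), (7, 13), (7, 15)]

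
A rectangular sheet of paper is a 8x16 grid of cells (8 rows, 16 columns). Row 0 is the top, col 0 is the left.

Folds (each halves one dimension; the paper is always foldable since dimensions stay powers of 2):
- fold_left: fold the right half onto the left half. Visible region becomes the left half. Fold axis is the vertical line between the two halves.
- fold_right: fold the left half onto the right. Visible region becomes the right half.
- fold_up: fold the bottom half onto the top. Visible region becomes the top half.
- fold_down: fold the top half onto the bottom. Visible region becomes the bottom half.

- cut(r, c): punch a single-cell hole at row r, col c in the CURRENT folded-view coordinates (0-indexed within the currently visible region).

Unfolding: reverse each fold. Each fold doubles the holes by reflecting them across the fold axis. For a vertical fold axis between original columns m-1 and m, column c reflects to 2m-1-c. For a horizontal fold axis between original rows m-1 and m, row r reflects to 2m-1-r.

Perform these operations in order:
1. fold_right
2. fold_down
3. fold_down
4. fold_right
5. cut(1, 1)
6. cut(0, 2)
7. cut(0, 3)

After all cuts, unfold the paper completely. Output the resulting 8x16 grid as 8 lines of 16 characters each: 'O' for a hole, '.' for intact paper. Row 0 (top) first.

Answer: ..O..O....O..O..
OO....OOOO....OO
OO....OOOO....OO
..O..O....O..O..
..O..O....O..O..
OO....OOOO....OO
OO....OOOO....OO
..O..O....O..O..

Derivation:
Op 1 fold_right: fold axis v@8; visible region now rows[0,8) x cols[8,16) = 8x8
Op 2 fold_down: fold axis h@4; visible region now rows[4,8) x cols[8,16) = 4x8
Op 3 fold_down: fold axis h@6; visible region now rows[6,8) x cols[8,16) = 2x8
Op 4 fold_right: fold axis v@12; visible region now rows[6,8) x cols[12,16) = 2x4
Op 5 cut(1, 1): punch at orig (7,13); cuts so far [(7, 13)]; region rows[6,8) x cols[12,16) = 2x4
Op 6 cut(0, 2): punch at orig (6,14); cuts so far [(6, 14), (7, 13)]; region rows[6,8) x cols[12,16) = 2x4
Op 7 cut(0, 3): punch at orig (6,15); cuts so far [(6, 14), (6, 15), (7, 13)]; region rows[6,8) x cols[12,16) = 2x4
Unfold 1 (reflect across v@12): 6 holes -> [(6, 8), (6, 9), (6, 14), (6, 15), (7, 10), (7, 13)]
Unfold 2 (reflect across h@6): 12 holes -> [(4, 10), (4, 13), (5, 8), (5, 9), (5, 14), (5, 15), (6, 8), (6, 9), (6, 14), (6, 15), (7, 10), (7, 13)]
Unfold 3 (reflect across h@4): 24 holes -> [(0, 10), (0, 13), (1, 8), (1, 9), (1, 14), (1, 15), (2, 8), (2, 9), (2, 14), (2, 15), (3, 10), (3, 13), (4, 10), (4, 13), (5, 8), (5, 9), (5, 14), (5, 15), (6, 8), (6, 9), (6, 14), (6, 15), (7, 10), (7, 13)]
Unfold 4 (reflect across v@8): 48 holes -> [(0, 2), (0, 5), (0, 10), (0, 13), (1, 0), (1, 1), (1, 6), (1, 7), (1, 8), (1, 9), (1, 14), (1, 15), (2, 0), (2, 1), (2, 6), (2, 7), (2, 8), (2, 9), (2, 14), (2, 15), (3, 2), (3, 5), (3, 10), (3, 13), (4, 2), (4, 5), (4, 10), (4, 13), (5, 0), (5, 1), (5, 6), (5, 7), (5, 8), (5, 9), (5, 14), (5, 15), (6, 0), (6, 1), (6, 6), (6, 7), (6, 8), (6, 9), (6, 14), (6, 15), (7, 2), (7, 5), (7, 10), (7, 13)]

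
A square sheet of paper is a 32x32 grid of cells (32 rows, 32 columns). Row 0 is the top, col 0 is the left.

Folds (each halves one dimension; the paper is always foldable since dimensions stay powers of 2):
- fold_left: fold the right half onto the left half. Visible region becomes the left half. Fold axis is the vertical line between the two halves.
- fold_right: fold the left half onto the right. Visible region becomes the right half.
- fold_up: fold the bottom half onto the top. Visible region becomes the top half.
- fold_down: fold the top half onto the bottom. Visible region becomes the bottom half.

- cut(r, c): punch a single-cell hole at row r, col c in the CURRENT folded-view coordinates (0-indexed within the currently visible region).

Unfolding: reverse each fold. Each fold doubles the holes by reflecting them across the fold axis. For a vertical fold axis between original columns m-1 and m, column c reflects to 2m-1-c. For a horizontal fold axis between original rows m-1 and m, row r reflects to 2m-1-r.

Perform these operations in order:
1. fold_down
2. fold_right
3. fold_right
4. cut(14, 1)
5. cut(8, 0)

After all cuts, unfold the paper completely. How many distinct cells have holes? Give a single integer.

Op 1 fold_down: fold axis h@16; visible region now rows[16,32) x cols[0,32) = 16x32
Op 2 fold_right: fold axis v@16; visible region now rows[16,32) x cols[16,32) = 16x16
Op 3 fold_right: fold axis v@24; visible region now rows[16,32) x cols[24,32) = 16x8
Op 4 cut(14, 1): punch at orig (30,25); cuts so far [(30, 25)]; region rows[16,32) x cols[24,32) = 16x8
Op 5 cut(8, 0): punch at orig (24,24); cuts so far [(24, 24), (30, 25)]; region rows[16,32) x cols[24,32) = 16x8
Unfold 1 (reflect across v@24): 4 holes -> [(24, 23), (24, 24), (30, 22), (30, 25)]
Unfold 2 (reflect across v@16): 8 holes -> [(24, 7), (24, 8), (24, 23), (24, 24), (30, 6), (30, 9), (30, 22), (30, 25)]
Unfold 3 (reflect across h@16): 16 holes -> [(1, 6), (1, 9), (1, 22), (1, 25), (7, 7), (7, 8), (7, 23), (7, 24), (24, 7), (24, 8), (24, 23), (24, 24), (30, 6), (30, 9), (30, 22), (30, 25)]

Answer: 16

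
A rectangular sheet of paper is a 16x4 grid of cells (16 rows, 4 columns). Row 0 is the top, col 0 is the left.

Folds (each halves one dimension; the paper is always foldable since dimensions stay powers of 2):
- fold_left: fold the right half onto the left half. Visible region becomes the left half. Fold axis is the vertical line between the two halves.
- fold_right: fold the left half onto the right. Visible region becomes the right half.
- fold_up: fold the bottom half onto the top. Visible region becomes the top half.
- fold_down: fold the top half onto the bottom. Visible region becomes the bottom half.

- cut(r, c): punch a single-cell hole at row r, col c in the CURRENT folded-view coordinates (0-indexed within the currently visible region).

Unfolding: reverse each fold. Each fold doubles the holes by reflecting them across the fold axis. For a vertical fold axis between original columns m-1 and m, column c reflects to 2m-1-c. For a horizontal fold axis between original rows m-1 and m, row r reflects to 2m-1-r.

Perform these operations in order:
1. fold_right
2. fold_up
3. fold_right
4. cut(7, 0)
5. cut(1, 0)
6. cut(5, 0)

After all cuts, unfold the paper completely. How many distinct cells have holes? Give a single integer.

Op 1 fold_right: fold axis v@2; visible region now rows[0,16) x cols[2,4) = 16x2
Op 2 fold_up: fold axis h@8; visible region now rows[0,8) x cols[2,4) = 8x2
Op 3 fold_right: fold axis v@3; visible region now rows[0,8) x cols[3,4) = 8x1
Op 4 cut(7, 0): punch at orig (7,3); cuts so far [(7, 3)]; region rows[0,8) x cols[3,4) = 8x1
Op 5 cut(1, 0): punch at orig (1,3); cuts so far [(1, 3), (7, 3)]; region rows[0,8) x cols[3,4) = 8x1
Op 6 cut(5, 0): punch at orig (5,3); cuts so far [(1, 3), (5, 3), (7, 3)]; region rows[0,8) x cols[3,4) = 8x1
Unfold 1 (reflect across v@3): 6 holes -> [(1, 2), (1, 3), (5, 2), (5, 3), (7, 2), (7, 3)]
Unfold 2 (reflect across h@8): 12 holes -> [(1, 2), (1, 3), (5, 2), (5, 3), (7, 2), (7, 3), (8, 2), (8, 3), (10, 2), (10, 3), (14, 2), (14, 3)]
Unfold 3 (reflect across v@2): 24 holes -> [(1, 0), (1, 1), (1, 2), (1, 3), (5, 0), (5, 1), (5, 2), (5, 3), (7, 0), (7, 1), (7, 2), (7, 3), (8, 0), (8, 1), (8, 2), (8, 3), (10, 0), (10, 1), (10, 2), (10, 3), (14, 0), (14, 1), (14, 2), (14, 3)]

Answer: 24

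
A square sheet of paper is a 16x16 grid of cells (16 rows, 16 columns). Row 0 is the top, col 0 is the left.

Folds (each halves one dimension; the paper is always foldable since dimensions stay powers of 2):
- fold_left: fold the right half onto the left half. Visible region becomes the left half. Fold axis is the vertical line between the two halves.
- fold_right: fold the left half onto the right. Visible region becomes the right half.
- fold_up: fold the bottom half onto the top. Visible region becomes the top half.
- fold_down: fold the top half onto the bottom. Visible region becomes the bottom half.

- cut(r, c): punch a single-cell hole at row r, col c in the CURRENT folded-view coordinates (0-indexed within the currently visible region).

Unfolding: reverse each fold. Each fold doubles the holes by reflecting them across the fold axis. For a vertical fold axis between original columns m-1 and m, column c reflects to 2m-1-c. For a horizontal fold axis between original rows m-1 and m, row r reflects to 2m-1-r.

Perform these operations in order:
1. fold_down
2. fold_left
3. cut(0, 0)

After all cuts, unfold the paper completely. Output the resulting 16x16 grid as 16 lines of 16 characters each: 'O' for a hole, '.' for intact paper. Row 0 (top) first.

Answer: ................
................
................
................
................
................
................
O..............O
O..............O
................
................
................
................
................
................
................

Derivation:
Op 1 fold_down: fold axis h@8; visible region now rows[8,16) x cols[0,16) = 8x16
Op 2 fold_left: fold axis v@8; visible region now rows[8,16) x cols[0,8) = 8x8
Op 3 cut(0, 0): punch at orig (8,0); cuts so far [(8, 0)]; region rows[8,16) x cols[0,8) = 8x8
Unfold 1 (reflect across v@8): 2 holes -> [(8, 0), (8, 15)]
Unfold 2 (reflect across h@8): 4 holes -> [(7, 0), (7, 15), (8, 0), (8, 15)]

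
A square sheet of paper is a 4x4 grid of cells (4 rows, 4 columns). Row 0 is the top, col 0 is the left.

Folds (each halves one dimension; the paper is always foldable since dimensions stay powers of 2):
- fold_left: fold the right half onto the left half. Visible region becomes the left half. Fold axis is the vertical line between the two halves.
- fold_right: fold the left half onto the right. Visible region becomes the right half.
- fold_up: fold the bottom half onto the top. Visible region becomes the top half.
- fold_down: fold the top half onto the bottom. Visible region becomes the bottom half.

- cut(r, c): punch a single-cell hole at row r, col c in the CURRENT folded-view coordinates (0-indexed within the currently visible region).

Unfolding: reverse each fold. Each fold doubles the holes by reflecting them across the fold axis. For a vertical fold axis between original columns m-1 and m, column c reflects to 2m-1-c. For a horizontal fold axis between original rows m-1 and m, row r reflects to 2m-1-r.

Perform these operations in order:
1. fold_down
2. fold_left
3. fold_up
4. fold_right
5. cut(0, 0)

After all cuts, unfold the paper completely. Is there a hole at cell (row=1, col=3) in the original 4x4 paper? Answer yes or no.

Answer: yes

Derivation:
Op 1 fold_down: fold axis h@2; visible region now rows[2,4) x cols[0,4) = 2x4
Op 2 fold_left: fold axis v@2; visible region now rows[2,4) x cols[0,2) = 2x2
Op 3 fold_up: fold axis h@3; visible region now rows[2,3) x cols[0,2) = 1x2
Op 4 fold_right: fold axis v@1; visible region now rows[2,3) x cols[1,2) = 1x1
Op 5 cut(0, 0): punch at orig (2,1); cuts so far [(2, 1)]; region rows[2,3) x cols[1,2) = 1x1
Unfold 1 (reflect across v@1): 2 holes -> [(2, 0), (2, 1)]
Unfold 2 (reflect across h@3): 4 holes -> [(2, 0), (2, 1), (3, 0), (3, 1)]
Unfold 3 (reflect across v@2): 8 holes -> [(2, 0), (2, 1), (2, 2), (2, 3), (3, 0), (3, 1), (3, 2), (3, 3)]
Unfold 4 (reflect across h@2): 16 holes -> [(0, 0), (0, 1), (0, 2), (0, 3), (1, 0), (1, 1), (1, 2), (1, 3), (2, 0), (2, 1), (2, 2), (2, 3), (3, 0), (3, 1), (3, 2), (3, 3)]
Holes: [(0, 0), (0, 1), (0, 2), (0, 3), (1, 0), (1, 1), (1, 2), (1, 3), (2, 0), (2, 1), (2, 2), (2, 3), (3, 0), (3, 1), (3, 2), (3, 3)]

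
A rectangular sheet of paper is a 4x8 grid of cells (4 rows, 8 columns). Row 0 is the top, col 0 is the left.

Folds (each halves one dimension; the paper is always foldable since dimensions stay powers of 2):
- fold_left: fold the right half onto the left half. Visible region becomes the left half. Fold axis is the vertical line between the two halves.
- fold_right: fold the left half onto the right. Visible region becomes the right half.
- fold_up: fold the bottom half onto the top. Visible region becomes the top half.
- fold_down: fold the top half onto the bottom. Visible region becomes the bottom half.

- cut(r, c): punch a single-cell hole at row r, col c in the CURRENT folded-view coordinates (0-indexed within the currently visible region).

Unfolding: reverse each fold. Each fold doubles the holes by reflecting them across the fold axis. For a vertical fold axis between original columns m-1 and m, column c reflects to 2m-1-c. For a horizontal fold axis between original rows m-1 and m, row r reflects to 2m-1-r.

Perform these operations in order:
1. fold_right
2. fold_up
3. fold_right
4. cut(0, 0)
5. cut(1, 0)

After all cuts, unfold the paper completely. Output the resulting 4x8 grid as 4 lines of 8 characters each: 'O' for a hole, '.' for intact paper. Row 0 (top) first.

Op 1 fold_right: fold axis v@4; visible region now rows[0,4) x cols[4,8) = 4x4
Op 2 fold_up: fold axis h@2; visible region now rows[0,2) x cols[4,8) = 2x4
Op 3 fold_right: fold axis v@6; visible region now rows[0,2) x cols[6,8) = 2x2
Op 4 cut(0, 0): punch at orig (0,6); cuts so far [(0, 6)]; region rows[0,2) x cols[6,8) = 2x2
Op 5 cut(1, 0): punch at orig (1,6); cuts so far [(0, 6), (1, 6)]; region rows[0,2) x cols[6,8) = 2x2
Unfold 1 (reflect across v@6): 4 holes -> [(0, 5), (0, 6), (1, 5), (1, 6)]
Unfold 2 (reflect across h@2): 8 holes -> [(0, 5), (0, 6), (1, 5), (1, 6), (2, 5), (2, 6), (3, 5), (3, 6)]
Unfold 3 (reflect across v@4): 16 holes -> [(0, 1), (0, 2), (0, 5), (0, 6), (1, 1), (1, 2), (1, 5), (1, 6), (2, 1), (2, 2), (2, 5), (2, 6), (3, 1), (3, 2), (3, 5), (3, 6)]

Answer: .OO..OO.
.OO..OO.
.OO..OO.
.OO..OO.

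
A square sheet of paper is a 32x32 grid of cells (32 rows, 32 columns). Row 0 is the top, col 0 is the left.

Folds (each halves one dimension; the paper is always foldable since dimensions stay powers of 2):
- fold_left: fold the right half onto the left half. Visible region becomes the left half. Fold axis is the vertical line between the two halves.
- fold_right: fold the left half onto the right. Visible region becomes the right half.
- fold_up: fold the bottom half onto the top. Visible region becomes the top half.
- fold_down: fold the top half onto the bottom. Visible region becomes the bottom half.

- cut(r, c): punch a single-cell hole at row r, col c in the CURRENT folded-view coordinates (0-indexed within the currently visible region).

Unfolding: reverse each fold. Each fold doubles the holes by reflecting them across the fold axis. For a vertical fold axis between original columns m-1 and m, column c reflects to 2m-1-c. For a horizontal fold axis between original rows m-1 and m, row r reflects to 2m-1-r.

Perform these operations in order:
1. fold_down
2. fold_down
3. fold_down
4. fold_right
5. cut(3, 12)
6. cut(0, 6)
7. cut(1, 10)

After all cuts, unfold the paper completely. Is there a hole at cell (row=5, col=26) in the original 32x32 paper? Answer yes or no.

Answer: yes

Derivation:
Op 1 fold_down: fold axis h@16; visible region now rows[16,32) x cols[0,32) = 16x32
Op 2 fold_down: fold axis h@24; visible region now rows[24,32) x cols[0,32) = 8x32
Op 3 fold_down: fold axis h@28; visible region now rows[28,32) x cols[0,32) = 4x32
Op 4 fold_right: fold axis v@16; visible region now rows[28,32) x cols[16,32) = 4x16
Op 5 cut(3, 12): punch at orig (31,28); cuts so far [(31, 28)]; region rows[28,32) x cols[16,32) = 4x16
Op 6 cut(0, 6): punch at orig (28,22); cuts so far [(28, 22), (31, 28)]; region rows[28,32) x cols[16,32) = 4x16
Op 7 cut(1, 10): punch at orig (29,26); cuts so far [(28, 22), (29, 26), (31, 28)]; region rows[28,32) x cols[16,32) = 4x16
Unfold 1 (reflect across v@16): 6 holes -> [(28, 9), (28, 22), (29, 5), (29, 26), (31, 3), (31, 28)]
Unfold 2 (reflect across h@28): 12 holes -> [(24, 3), (24, 28), (26, 5), (26, 26), (27, 9), (27, 22), (28, 9), (28, 22), (29, 5), (29, 26), (31, 3), (31, 28)]
Unfold 3 (reflect across h@24): 24 holes -> [(16, 3), (16, 28), (18, 5), (18, 26), (19, 9), (19, 22), (20, 9), (20, 22), (21, 5), (21, 26), (23, 3), (23, 28), (24, 3), (24, 28), (26, 5), (26, 26), (27, 9), (27, 22), (28, 9), (28, 22), (29, 5), (29, 26), (31, 3), (31, 28)]
Unfold 4 (reflect across h@16): 48 holes -> [(0, 3), (0, 28), (2, 5), (2, 26), (3, 9), (3, 22), (4, 9), (4, 22), (5, 5), (5, 26), (7, 3), (7, 28), (8, 3), (8, 28), (10, 5), (10, 26), (11, 9), (11, 22), (12, 9), (12, 22), (13, 5), (13, 26), (15, 3), (15, 28), (16, 3), (16, 28), (18, 5), (18, 26), (19, 9), (19, 22), (20, 9), (20, 22), (21, 5), (21, 26), (23, 3), (23, 28), (24, 3), (24, 28), (26, 5), (26, 26), (27, 9), (27, 22), (28, 9), (28, 22), (29, 5), (29, 26), (31, 3), (31, 28)]
Holes: [(0, 3), (0, 28), (2, 5), (2, 26), (3, 9), (3, 22), (4, 9), (4, 22), (5, 5), (5, 26), (7, 3), (7, 28), (8, 3), (8, 28), (10, 5), (10, 26), (11, 9), (11, 22), (12, 9), (12, 22), (13, 5), (13, 26), (15, 3), (15, 28), (16, 3), (16, 28), (18, 5), (18, 26), (19, 9), (19, 22), (20, 9), (20, 22), (21, 5), (21, 26), (23, 3), (23, 28), (24, 3), (24, 28), (26, 5), (26, 26), (27, 9), (27, 22), (28, 9), (28, 22), (29, 5), (29, 26), (31, 3), (31, 28)]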